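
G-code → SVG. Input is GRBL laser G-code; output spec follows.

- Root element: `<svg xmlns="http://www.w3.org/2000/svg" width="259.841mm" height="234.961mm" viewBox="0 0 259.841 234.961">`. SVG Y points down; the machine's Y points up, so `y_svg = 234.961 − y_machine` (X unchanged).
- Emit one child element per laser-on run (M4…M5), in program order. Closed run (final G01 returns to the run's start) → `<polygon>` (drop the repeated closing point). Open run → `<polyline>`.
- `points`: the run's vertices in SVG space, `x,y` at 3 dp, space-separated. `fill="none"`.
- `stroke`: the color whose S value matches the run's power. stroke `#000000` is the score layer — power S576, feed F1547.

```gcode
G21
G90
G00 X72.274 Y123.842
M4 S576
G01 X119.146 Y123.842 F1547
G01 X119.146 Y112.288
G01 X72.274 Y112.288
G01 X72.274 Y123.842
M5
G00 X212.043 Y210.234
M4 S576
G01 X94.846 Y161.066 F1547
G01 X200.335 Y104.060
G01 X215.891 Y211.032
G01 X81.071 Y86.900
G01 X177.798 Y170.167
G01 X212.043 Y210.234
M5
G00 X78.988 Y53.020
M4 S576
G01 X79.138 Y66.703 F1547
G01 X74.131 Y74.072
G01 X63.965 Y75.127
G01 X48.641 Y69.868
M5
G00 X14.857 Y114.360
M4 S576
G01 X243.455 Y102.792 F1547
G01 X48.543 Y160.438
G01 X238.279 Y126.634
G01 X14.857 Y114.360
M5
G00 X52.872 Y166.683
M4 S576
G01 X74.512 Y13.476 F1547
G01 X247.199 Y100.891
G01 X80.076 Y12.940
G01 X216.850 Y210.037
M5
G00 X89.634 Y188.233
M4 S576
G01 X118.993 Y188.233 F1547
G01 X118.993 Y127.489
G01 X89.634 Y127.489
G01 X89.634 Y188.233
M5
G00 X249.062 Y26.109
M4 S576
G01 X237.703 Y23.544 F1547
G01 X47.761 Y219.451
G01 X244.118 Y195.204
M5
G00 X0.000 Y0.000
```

y_svg = 234.961 − y_m. Every run uses S576, so all elements get stroke `#000000` (score).

[1] closed run; points: 72.274,111.119 119.146,111.119 119.146,122.673 72.274,122.673

[2] closed run; points: 212.043,24.727 94.846,73.895 200.335,130.901 215.891,23.929 81.071,148.061 177.798,64.794

[3] open run; points: 78.988,181.941 79.138,168.258 74.131,160.889 63.965,159.834 48.641,165.093

[4] closed run; points: 14.857,120.601 243.455,132.169 48.543,74.523 238.279,108.327

[5] open run; points: 52.872,68.278 74.512,221.485 247.199,134.070 80.076,222.021 216.850,24.924

[6] closed run; points: 89.634,46.728 118.993,46.728 118.993,107.472 89.634,107.472

[7] open run; points: 249.062,208.852 237.703,211.417 47.761,15.510 244.118,39.757

<svg xmlns="http://www.w3.org/2000/svg" width="259.841mm" height="234.961mm" viewBox="0 0 259.841 234.961">
  <polygon points="72.274,111.119 119.146,111.119 119.146,122.673 72.274,122.673" fill="none" stroke="#000000"/>
  <polygon points="212.043,24.727 94.846,73.895 200.335,130.901 215.891,23.929 81.071,148.061 177.798,64.794" fill="none" stroke="#000000"/>
  <polyline points="78.988,181.941 79.138,168.258 74.131,160.889 63.965,159.834 48.641,165.093" fill="none" stroke="#000000"/>
  <polygon points="14.857,120.601 243.455,132.169 48.543,74.523 238.279,108.327" fill="none" stroke="#000000"/>
  <polyline points="52.872,68.278 74.512,221.485 247.199,134.070 80.076,222.021 216.850,24.924" fill="none" stroke="#000000"/>
  <polygon points="89.634,46.728 118.993,46.728 118.993,107.472 89.634,107.472" fill="none" stroke="#000000"/>
  <polyline points="249.062,208.852 237.703,211.417 47.761,15.510 244.118,39.757" fill="none" stroke="#000000"/>
</svg>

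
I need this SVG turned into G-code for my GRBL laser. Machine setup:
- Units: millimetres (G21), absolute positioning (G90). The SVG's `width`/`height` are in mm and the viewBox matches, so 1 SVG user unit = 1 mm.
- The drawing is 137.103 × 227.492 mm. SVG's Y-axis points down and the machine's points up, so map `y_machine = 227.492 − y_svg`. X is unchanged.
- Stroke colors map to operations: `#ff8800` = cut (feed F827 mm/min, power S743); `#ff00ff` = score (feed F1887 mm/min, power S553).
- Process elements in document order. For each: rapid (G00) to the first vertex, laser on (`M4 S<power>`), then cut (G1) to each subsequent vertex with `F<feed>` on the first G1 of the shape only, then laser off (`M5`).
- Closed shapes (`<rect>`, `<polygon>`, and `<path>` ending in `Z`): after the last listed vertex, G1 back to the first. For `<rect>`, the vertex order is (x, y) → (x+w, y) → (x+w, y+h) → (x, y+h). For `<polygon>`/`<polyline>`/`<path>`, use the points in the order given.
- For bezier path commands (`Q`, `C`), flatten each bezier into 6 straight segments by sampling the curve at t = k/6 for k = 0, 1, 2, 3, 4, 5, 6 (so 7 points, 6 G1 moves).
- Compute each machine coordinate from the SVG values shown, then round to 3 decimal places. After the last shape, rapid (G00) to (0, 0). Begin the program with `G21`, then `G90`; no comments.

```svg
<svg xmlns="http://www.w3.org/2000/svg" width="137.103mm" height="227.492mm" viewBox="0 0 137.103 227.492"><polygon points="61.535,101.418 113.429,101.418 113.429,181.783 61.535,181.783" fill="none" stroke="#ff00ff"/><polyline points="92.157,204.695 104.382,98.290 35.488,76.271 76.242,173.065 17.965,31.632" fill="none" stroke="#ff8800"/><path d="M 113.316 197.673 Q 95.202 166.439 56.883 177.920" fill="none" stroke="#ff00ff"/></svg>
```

G21
G90
G00 X61.535 Y126.074
M4 S553
G1 X113.429 Y126.074 F1887
G1 X113.429 Y45.709
G1 X61.535 Y45.709
G1 X61.535 Y126.074
M5
G00 X92.157 Y22.797
M4 S743
G1 X104.382 Y129.202 F827
G1 X35.488 Y151.221
G1 X76.242 Y54.427
G1 X17.965 Y195.860
M5
G00 X113.316 Y29.819
M4 S553
G1 X106.717 Y39.044 F1887
G1 X98.995 Y45.896
G1 X90.151 Y50.374
G1 X80.184 Y52.480
G1 X69.095 Y52.212
G1 X56.883 Y49.572
M5
G00 X0.000 Y0.000

viewBox `0 0 137.103 227.492` with mm width/height → 1 unit = 1 mm. Flip: y_m = 227.492 − y_svg.

**Shape 1** — `<polygon>` rectangle, stroke `#ff00ff` → score (S553, F1887). Machine vertices: (61.535,126.074) → (113.429,126.074) → (113.429,45.709) → (61.535,45.709) → (61.535,126.074). Closed: final G1 returns to the first vertex.

**Shape 2** — `<polyline>` open polyline, stroke `#ff8800` → cut (S743, F827). Machine vertices: (92.157,22.797) → (104.382,129.202) → (35.488,151.221) → (76.242,54.427) → (17.965,195.860). Open path.

**Shape 3** — `<path>` quadratic bezier, stroke `#ff00ff` → score (S553, F1887). Control points (SVG): P0=(113.316,197.673), P1=(95.202,166.439), P2=(56.883,177.920); sampled at t=k/6. Machine vertices: (113.316,29.819) → (106.717,39.044) → (98.995,45.896) → (90.151,50.374) → (80.184,52.480) → (69.095,52.212) → (56.883,49.572). Open path.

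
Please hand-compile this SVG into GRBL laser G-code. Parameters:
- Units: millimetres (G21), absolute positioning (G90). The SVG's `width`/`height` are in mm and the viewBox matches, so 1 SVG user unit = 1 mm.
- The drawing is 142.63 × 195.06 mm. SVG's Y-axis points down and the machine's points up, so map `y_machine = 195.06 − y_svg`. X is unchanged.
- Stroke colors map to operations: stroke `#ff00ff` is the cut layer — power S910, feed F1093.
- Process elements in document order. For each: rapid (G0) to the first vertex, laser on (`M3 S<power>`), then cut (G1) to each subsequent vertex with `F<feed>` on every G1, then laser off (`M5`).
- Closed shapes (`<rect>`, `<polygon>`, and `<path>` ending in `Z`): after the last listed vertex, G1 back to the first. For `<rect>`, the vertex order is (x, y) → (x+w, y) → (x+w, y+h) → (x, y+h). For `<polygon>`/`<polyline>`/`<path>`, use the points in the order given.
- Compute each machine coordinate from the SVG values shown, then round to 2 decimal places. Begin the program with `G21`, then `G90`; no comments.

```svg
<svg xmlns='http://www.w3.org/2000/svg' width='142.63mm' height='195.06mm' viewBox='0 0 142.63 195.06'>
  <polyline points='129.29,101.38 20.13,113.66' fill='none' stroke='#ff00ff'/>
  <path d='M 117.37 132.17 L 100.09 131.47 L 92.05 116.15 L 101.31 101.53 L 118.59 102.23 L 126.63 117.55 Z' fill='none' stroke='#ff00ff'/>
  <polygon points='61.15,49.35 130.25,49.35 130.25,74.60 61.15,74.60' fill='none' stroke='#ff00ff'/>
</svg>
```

viewBox `0 0 142.63 195.06` with mm width/height → 1 unit = 1 mm. Flip: y_m = 195.06 − y_svg.

**Shape 1** — `<polyline>` line segment, stroke `#ff00ff` → cut (S910, F1093). Machine vertices: (129.29,93.68) → (20.13,81.40). Open path.

**Shape 2** — `<path>` regular polygon, stroke `#ff00ff` → cut (S910, F1093). Machine vertices: (117.37,62.89) → (100.09,63.59) → (92.05,78.91) → (101.31,93.53) → (118.59,92.83) → (126.63,77.51) → (117.37,62.89). Closed: final G1 returns to the first vertex.

**Shape 3** — `<polygon>` rectangle, stroke `#ff00ff` → cut (S910, F1093). Machine vertices: (61.15,145.71) → (130.25,145.71) → (130.25,120.46) → (61.15,120.46) → (61.15,145.71). Closed: final G1 returns to the first vertex.

G21
G90
G0 X129.29 Y93.68
M3 S910
G1 X20.13 Y81.40 F1093
M5
G0 X117.37 Y62.89
M3 S910
G1 X100.09 Y63.59 F1093
G1 X92.05 Y78.91 F1093
G1 X101.31 Y93.53 F1093
G1 X118.59 Y92.83 F1093
G1 X126.63 Y77.51 F1093
G1 X117.37 Y62.89 F1093
M5
G0 X61.15 Y145.71
M3 S910
G1 X130.25 Y145.71 F1093
G1 X130.25 Y120.46 F1093
G1 X61.15 Y120.46 F1093
G1 X61.15 Y145.71 F1093
M5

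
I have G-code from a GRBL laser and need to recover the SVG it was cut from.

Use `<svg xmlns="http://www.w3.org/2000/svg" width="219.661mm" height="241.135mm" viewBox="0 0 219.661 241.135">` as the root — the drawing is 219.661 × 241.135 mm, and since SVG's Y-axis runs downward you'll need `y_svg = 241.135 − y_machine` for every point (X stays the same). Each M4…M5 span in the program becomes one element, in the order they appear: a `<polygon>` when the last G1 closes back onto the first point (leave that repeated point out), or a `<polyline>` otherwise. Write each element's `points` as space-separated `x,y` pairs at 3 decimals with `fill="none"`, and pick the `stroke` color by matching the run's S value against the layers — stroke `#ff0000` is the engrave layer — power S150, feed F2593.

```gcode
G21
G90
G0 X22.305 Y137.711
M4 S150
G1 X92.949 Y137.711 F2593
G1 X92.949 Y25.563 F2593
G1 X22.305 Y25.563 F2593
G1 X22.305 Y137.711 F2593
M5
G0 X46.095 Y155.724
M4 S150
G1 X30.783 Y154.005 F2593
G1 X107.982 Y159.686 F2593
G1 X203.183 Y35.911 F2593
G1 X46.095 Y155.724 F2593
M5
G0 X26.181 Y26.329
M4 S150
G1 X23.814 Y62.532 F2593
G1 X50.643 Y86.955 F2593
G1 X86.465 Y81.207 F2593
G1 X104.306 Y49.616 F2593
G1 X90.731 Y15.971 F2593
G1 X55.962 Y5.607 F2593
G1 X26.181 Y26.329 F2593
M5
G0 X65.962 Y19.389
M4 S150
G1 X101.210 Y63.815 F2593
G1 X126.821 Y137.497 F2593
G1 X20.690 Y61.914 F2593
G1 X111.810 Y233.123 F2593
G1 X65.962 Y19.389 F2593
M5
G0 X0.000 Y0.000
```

<svg xmlns="http://www.w3.org/2000/svg" width="219.661mm" height="241.135mm" viewBox="0 0 219.661 241.135">
  <polygon points="22.305,103.424 92.949,103.424 92.949,215.572 22.305,215.572" fill="none" stroke="#ff0000"/>
  <polygon points="46.095,85.411 30.783,87.130 107.982,81.449 203.183,205.224" fill="none" stroke="#ff0000"/>
  <polygon points="26.181,214.806 23.814,178.603 50.643,154.180 86.465,159.928 104.306,191.519 90.731,225.164 55.962,235.528" fill="none" stroke="#ff0000"/>
  <polygon points="65.962,221.746 101.210,177.320 126.821,103.638 20.690,179.221 111.810,8.012" fill="none" stroke="#ff0000"/>
</svg>

Each laser-on run becomes one SVG element. Flip Y back into SVG space with y_svg = 241.135 − y_machine. Every run uses S150, so all elements get stroke `#ff0000` (engrave).

Run 1: The run returns to its start, so emit a `<polygon>` with points (Y-flipped): 22.305,103.424 92.949,103.424 92.949,215.572 22.305,215.572.

Run 2: The run returns to its start, so emit a `<polygon>` with points (Y-flipped): 46.095,85.411 30.783,87.130 107.982,81.449 203.183,205.224.

Run 3: The run returns to its start, so emit a `<polygon>` with points (Y-flipped): 26.181,214.806 23.814,178.603 50.643,154.180 86.465,159.928 104.306,191.519 90.731,225.164 55.962,235.528.

Run 4: The run returns to its start, so emit a `<polygon>` with points (Y-flipped): 65.962,221.746 101.210,177.320 126.821,103.638 20.690,179.221 111.810,8.012.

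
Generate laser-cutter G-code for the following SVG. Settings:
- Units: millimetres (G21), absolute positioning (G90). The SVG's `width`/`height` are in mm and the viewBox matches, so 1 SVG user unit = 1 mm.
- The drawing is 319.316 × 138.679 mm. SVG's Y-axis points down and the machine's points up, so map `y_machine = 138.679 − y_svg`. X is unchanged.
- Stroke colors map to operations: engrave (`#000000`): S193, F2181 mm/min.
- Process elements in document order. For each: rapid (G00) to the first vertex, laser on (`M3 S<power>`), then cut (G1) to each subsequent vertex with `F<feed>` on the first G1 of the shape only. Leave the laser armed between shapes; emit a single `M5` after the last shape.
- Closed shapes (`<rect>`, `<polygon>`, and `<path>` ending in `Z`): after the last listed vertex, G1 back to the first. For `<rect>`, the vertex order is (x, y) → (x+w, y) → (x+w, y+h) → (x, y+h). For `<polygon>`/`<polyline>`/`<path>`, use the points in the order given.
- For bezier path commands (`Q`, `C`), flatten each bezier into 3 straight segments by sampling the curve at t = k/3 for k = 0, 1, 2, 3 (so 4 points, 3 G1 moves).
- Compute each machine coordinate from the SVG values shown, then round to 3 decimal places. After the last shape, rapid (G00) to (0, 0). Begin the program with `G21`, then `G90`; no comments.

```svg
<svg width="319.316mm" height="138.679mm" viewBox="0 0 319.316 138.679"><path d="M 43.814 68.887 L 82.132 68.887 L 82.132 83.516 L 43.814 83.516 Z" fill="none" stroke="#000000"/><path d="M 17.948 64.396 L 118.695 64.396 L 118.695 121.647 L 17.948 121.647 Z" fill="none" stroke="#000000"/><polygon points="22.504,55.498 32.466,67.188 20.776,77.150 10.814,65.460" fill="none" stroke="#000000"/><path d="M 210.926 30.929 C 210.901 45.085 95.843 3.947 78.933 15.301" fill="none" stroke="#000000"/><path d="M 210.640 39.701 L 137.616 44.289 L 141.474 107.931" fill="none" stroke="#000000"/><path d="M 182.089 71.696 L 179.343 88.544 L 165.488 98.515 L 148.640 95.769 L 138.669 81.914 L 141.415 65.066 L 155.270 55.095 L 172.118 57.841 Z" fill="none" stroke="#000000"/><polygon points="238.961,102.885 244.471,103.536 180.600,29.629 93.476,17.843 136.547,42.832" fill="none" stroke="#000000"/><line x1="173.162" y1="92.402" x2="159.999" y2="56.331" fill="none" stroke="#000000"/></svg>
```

1 u = 1 mm; y_m = 138.679 − y.

[1] `<path>` rectangle, #000000→engrave S193 F2181: (43.814,69.792) → (82.132,69.792) → (82.132,55.163) → (43.814,55.163) → (43.814,69.792) (closed)

[2] `<path>` rectangle, #000000→engrave S193 F2181: (17.948,74.283) → (118.695,74.283) → (118.695,17.032) → (17.948,17.032) → (17.948,74.283) (closed)

[3] `<polygon>` regular polygon, #000000→engrave S193 F2181: (22.504,83.181) → (32.466,71.491) → (20.776,61.529) → (10.814,73.219) → (22.504,83.181) (closed)

[4] `<path>` cubic bezier, #000000→engrave S193 F2181: (210.926,107.750) → (180.452,108.033) → (120.663,121.227) → (78.933,123.378)

[5] `<path>` open polyline, #000000→engrave S193 F2181: (210.640,98.978) → (137.616,94.390) → (141.474,30.748)

[6] `<path>` regular polygon, #000000→engrave S193 F2181: (182.089,66.983) → (179.343,50.135) → (165.488,40.164) → (148.640,42.910) → (138.669,56.765) → (141.415,73.613) → (155.270,83.584) → (172.118,80.838) → (182.089,66.983) (closed)

[7] `<polygon>` closed polygon, #000000→engrave S193 F2181: (238.961,35.794) → (244.471,35.143) → (180.600,109.050) → (93.476,120.836) → (136.547,95.847) → (238.961,35.794) (closed)

[8] `<line>` line segment, #000000→engrave S193 F2181: (173.162,46.277) → (159.999,82.348)

G21
G90
G00 X43.814 Y69.792
M3 S193
G1 X82.132 Y69.792 F2181
G1 X82.132 Y55.163
G1 X43.814 Y55.163
G1 X43.814 Y69.792
G00 X17.948 Y74.283
M3 S193
G1 X118.695 Y74.283 F2181
G1 X118.695 Y17.032
G1 X17.948 Y17.032
G1 X17.948 Y74.283
G00 X22.504 Y83.181
M3 S193
G1 X32.466 Y71.491 F2181
G1 X20.776 Y61.529
G1 X10.814 Y73.219
G1 X22.504 Y83.181
G00 X210.926 Y107.750
M3 S193
G1 X180.452 Y108.033 F2181
G1 X120.663 Y121.227
G1 X78.933 Y123.378
G00 X210.640 Y98.978
M3 S193
G1 X137.616 Y94.390 F2181
G1 X141.474 Y30.748
G00 X182.089 Y66.983
M3 S193
G1 X179.343 Y50.135 F2181
G1 X165.488 Y40.164
G1 X148.640 Y42.910
G1 X138.669 Y56.765
G1 X141.415 Y73.613
G1 X155.270 Y83.584
G1 X172.118 Y80.838
G1 X182.089 Y66.983
G00 X238.961 Y35.794
M3 S193
G1 X244.471 Y35.143 F2181
G1 X180.600 Y109.050
G1 X93.476 Y120.836
G1 X136.547 Y95.847
G1 X238.961 Y35.794
G00 X173.162 Y46.277
M3 S193
G1 X159.999 Y82.348 F2181
M5
G00 X0.000 Y0.000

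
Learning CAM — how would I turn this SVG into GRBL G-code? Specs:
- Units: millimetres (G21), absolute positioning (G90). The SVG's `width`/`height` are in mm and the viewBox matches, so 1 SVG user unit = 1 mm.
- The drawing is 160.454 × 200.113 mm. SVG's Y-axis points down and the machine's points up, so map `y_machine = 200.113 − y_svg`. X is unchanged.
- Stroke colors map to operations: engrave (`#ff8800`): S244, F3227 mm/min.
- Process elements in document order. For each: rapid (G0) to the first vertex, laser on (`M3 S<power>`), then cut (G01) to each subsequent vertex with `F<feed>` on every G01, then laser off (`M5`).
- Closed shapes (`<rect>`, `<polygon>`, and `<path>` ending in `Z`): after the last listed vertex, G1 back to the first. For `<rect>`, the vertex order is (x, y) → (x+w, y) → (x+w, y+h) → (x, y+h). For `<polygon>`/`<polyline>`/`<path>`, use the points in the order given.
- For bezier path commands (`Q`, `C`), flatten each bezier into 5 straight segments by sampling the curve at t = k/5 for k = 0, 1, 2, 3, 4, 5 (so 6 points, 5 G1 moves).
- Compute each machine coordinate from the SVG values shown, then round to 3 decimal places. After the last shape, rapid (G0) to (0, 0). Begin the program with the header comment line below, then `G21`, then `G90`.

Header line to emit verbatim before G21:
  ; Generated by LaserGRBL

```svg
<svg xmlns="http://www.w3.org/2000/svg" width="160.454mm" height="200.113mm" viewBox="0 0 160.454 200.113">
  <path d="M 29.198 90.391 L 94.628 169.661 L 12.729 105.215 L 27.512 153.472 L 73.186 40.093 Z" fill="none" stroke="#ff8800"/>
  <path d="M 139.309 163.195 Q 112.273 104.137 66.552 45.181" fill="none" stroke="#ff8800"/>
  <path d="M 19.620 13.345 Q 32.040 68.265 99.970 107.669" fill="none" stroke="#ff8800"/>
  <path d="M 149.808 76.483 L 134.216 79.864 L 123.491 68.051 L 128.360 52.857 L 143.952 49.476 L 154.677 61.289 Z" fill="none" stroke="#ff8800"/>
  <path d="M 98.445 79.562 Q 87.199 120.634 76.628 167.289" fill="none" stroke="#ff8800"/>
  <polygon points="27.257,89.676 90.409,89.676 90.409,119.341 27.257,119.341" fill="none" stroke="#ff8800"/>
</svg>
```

viewBox `0 0 160.454 200.113` with mm width/height → 1 unit = 1 mm. Flip: y_m = 200.113 − y_svg.

**Shape 1** — `<path>` closed polygon, stroke `#ff8800` → engrave (S244, F3227). Machine vertices: (29.198,109.722) → (94.628,30.452) → (12.729,94.898) → (27.512,46.641) → (73.186,160.020) → (29.198,109.722). Closed: final G1 returns to the first vertex.

**Shape 2** — `<path>` quadratic bezier, stroke `#ff8800` → engrave (S244, F3227). Control points (SVG): P0=(139.309,163.195), P1=(112.273,104.137), P2=(66.552,45.181); sampled at t=k/5. Machine vertices: (139.309,36.918) → (127.747,60.537) → (114.691,84.148) → (100.139,107.751) → (84.093,131.346) → (66.552,154.932). Open path.

**Shape 3** — `<path>` quadratic bezier, stroke `#ff8800` → engrave (S244, F3227). Control points (SVG): P0=(19.620,13.345), P1=(32.040,68.265), P2=(99.970,107.669); sampled at t=k/5. Machine vertices: (19.620,186.768) → (26.808,165.421) → (38.438,145.315) → (54.508,126.450) → (75.018,108.826) → (99.970,92.444). Open path.

**Shape 4** — `<path>` regular polygon, stroke `#ff8800` → engrave (S244, F3227). Machine vertices: (149.808,123.630) → (134.216,120.249) → (123.491,132.062) → (128.360,147.256) → (143.952,150.637) → (154.677,138.824) → (149.808,123.630). Closed: final G1 returns to the first vertex.

**Shape 5** — `<path>` quadratic bezier, stroke `#ff8800` → engrave (S244, F3227). Control points (SVG): P0=(98.445,79.562), P1=(87.199,120.634), P2=(76.628,167.289); sampled at t=k/5. Machine vertices: (98.445,120.551) → (93.974,103.899) → (89.556,86.800) → (85.193,69.255) → (80.883,51.263) → (76.628,32.824). Open path.

**Shape 6** — `<polygon>` rectangle, stroke `#ff8800` → engrave (S244, F3227). Machine vertices: (27.257,110.437) → (90.409,110.437) → (90.409,80.772) → (27.257,80.772) → (27.257,110.437). Closed: final G1 returns to the first vertex.

; Generated by LaserGRBL
G21
G90
G0 X29.198 Y109.722
M3 S244
G01 X94.628 Y30.452 F3227
G01 X12.729 Y94.898 F3227
G01 X27.512 Y46.641 F3227
G01 X73.186 Y160.020 F3227
G01 X29.198 Y109.722 F3227
M5
G0 X139.309 Y36.918
M3 S244
G01 X127.747 Y60.537 F3227
G01 X114.691 Y84.148 F3227
G01 X100.139 Y107.751 F3227
G01 X84.093 Y131.346 F3227
G01 X66.552 Y154.932 F3227
M5
G0 X19.620 Y186.768
M3 S244
G01 X26.808 Y165.421 F3227
G01 X38.438 Y145.315 F3227
G01 X54.508 Y126.450 F3227
G01 X75.018 Y108.826 F3227
G01 X99.970 Y92.444 F3227
M5
G0 X149.808 Y123.630
M3 S244
G01 X134.216 Y120.249 F3227
G01 X123.491 Y132.062 F3227
G01 X128.360 Y147.256 F3227
G01 X143.952 Y150.637 F3227
G01 X154.677 Y138.824 F3227
G01 X149.808 Y123.630 F3227
M5
G0 X98.445 Y120.551
M3 S244
G01 X93.974 Y103.899 F3227
G01 X89.556 Y86.800 F3227
G01 X85.193 Y69.255 F3227
G01 X80.883 Y51.263 F3227
G01 X76.628 Y32.824 F3227
M5
G0 X27.257 Y110.437
M3 S244
G01 X90.409 Y110.437 F3227
G01 X90.409 Y80.772 F3227
G01 X27.257 Y80.772 F3227
G01 X27.257 Y110.437 F3227
M5
G0 X0.000 Y0.000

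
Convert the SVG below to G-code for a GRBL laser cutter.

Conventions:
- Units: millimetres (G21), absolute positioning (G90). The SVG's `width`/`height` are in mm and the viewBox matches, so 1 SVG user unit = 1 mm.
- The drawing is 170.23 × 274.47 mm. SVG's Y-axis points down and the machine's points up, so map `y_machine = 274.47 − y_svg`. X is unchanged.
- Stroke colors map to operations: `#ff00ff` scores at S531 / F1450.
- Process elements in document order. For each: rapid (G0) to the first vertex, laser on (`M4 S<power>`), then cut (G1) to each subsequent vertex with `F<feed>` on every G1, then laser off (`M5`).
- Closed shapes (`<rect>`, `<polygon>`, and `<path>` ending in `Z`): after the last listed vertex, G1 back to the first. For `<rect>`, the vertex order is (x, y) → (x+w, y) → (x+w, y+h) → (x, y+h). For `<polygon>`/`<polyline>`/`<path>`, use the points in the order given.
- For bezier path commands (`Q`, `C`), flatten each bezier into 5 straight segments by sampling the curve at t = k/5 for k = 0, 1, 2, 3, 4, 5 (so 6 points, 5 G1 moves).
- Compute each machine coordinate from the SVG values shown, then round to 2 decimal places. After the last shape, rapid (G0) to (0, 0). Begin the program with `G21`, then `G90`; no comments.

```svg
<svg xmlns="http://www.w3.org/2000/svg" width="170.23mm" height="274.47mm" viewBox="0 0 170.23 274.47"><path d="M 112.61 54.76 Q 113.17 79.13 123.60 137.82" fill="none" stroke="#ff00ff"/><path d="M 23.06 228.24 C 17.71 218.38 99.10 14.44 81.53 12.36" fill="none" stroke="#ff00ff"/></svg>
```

G21
G90
G0 X112.61 Y219.71
M4 S531
G1 X113.23 Y208.59 F1450
G1 X114.64 Y194.72 F1450
G1 X116.84 Y178.11 F1450
G1 X119.82 Y158.75 F1450
G1 X123.60 Y136.65 F1450
M5
G0 X23.06 Y46.23
M4 S531
G1 X28.77 Y72.27 F1450
G1 X46.39 Y125.88 F1450
G1 X67.00 Y188.06 F1450
G1 X81.68 Y239.81 F1450
G1 X81.53 Y262.11 F1450
M5
G0 X0.00 Y0.00

Since the viewBox matches the mm dimensions, user units are millimetres directly. The only transform is the Y-flip y_m = 274.47 − y_svg.

Shape 1 is a quadratic bezier drawn with `<path>`. Its stroke #ff00ff means score at S531, F1450. After flipping Y the toolpath is (112.61,219.71) → (113.23,208.59) → (114.64,194.72) → (116.84,178.11) → (119.82,158.75) → (123.60,136.65).

Shape 2 is a cubic bezier drawn with `<path>`. Its stroke #ff00ff means score at S531, F1450. After flipping Y the toolpath is (23.06,46.23) → (28.77,72.27) → (46.39,125.88) → (67.00,188.06) → (81.68,239.81) → (81.53,262.11).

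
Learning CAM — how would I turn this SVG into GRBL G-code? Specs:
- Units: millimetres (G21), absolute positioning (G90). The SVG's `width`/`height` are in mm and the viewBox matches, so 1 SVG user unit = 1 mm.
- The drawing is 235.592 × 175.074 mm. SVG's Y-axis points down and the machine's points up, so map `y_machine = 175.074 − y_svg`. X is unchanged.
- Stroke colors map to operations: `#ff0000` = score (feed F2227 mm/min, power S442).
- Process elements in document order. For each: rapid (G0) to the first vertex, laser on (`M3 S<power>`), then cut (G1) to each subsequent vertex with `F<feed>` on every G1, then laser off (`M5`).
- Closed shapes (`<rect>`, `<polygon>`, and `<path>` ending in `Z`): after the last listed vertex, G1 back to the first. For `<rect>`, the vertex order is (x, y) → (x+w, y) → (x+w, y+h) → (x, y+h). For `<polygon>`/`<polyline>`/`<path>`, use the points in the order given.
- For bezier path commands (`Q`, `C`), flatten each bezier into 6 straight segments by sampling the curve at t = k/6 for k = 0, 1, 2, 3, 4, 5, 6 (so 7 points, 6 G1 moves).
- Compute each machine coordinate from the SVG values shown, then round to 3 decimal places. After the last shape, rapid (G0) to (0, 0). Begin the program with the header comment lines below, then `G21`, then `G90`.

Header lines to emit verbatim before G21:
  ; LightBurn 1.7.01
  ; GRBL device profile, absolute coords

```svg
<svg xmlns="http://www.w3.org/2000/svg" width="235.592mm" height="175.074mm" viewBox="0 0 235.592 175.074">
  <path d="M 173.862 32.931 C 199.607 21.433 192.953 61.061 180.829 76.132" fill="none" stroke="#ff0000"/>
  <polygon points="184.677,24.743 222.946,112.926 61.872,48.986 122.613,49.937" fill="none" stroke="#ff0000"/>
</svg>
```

; LightBurn 1.7.01
; GRBL device profile, absolute coords
G21
G90
G0 X173.862 Y142.143
M3 S442
G1 X184.159 Y143.982 F2227
G1 X189.805 Y139.402 F2227
G1 X191.546 Y130.506 F2227
G1 X190.132 Y119.396 F2227
G1 X186.310 Y108.174 F2227
G1 X180.829 Y98.942 F2227
M5
G0 X184.677 Y150.331
M3 S442
G1 X222.946 Y62.148 F2227
G1 X61.872 Y126.088 F2227
G1 X122.613 Y125.137 F2227
G1 X184.677 Y150.331 F2227
M5
G0 X0.000 Y0.000

viewBox `0 0 235.592 175.074` with mm width/height → 1 unit = 1 mm. Flip: y_m = 175.074 − y_svg.

**Shape 1** — `<path>` cubic bezier, stroke `#ff0000` → score (S442, F2227). Control points (SVG): P0=(173.862,32.931), P1=(199.607,21.433), P2=(192.953,61.061), P3=(180.829,76.132); sampled at t=k/6. Machine vertices: (173.862,142.143) → (184.159,143.982) → (189.805,139.402) → (191.546,130.506) → (190.132,119.396) → (186.310,108.174) → (180.829,98.942). Open path.

**Shape 2** — `<polygon>` closed polygon, stroke `#ff0000` → score (S442, F2227). Machine vertices: (184.677,150.331) → (222.946,62.148) → (61.872,126.088) → (122.613,125.137) → (184.677,150.331). Closed: final G1 returns to the first vertex.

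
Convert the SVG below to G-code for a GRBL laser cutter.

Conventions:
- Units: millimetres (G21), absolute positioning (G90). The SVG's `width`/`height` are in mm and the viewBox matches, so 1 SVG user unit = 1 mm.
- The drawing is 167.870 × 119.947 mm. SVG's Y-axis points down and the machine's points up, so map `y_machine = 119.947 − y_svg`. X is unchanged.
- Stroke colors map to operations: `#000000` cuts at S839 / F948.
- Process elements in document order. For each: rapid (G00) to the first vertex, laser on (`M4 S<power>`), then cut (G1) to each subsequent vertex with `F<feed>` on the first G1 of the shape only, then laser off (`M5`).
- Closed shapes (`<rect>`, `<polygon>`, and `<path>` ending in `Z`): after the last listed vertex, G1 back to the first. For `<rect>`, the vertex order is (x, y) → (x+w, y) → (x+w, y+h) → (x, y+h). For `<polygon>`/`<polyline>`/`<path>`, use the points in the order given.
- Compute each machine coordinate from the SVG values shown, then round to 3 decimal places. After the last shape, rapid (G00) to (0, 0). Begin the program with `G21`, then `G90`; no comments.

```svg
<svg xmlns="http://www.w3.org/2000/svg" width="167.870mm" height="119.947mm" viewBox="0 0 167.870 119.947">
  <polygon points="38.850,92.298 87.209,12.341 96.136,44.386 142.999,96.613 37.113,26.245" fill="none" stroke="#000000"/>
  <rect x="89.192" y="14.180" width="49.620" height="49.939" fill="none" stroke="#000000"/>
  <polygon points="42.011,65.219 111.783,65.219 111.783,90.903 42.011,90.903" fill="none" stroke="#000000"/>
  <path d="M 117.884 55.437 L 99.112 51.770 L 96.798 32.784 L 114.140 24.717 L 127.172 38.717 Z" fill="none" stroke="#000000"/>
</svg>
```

G21
G90
G00 X38.850 Y27.649
M4 S839
G1 X87.209 Y107.606 F948
G1 X96.136 Y75.561
G1 X142.999 Y23.334
G1 X37.113 Y93.702
G1 X38.850 Y27.649
M5
G00 X89.192 Y105.767
M4 S839
G1 X138.812 Y105.767 F948
G1 X138.812 Y55.828
G1 X89.192 Y55.828
G1 X89.192 Y105.767
M5
G00 X42.011 Y54.728
M4 S839
G1 X111.783 Y54.728 F948
G1 X111.783 Y29.044
G1 X42.011 Y29.044
G1 X42.011 Y54.728
M5
G00 X117.884 Y64.510
M4 S839
G1 X99.112 Y68.177 F948
G1 X96.798 Y87.163
G1 X114.140 Y95.230
G1 X127.172 Y81.230
G1 X117.884 Y64.510
M5
G00 X0.000 Y0.000

viewBox `0 0 167.870 119.947` with mm width/height → 1 unit = 1 mm. Flip: y_m = 119.947 − y_svg.

**Shape 1** — `<polygon>` closed polygon, stroke `#000000` → cut (S839, F948). Machine vertices: (38.850,27.649) → (87.209,107.606) → (96.136,75.561) → (142.999,23.334) → (37.113,93.702) → (38.850,27.649). Closed: final G1 returns to the first vertex.

**Shape 2** — `<rect>` rectangle, stroke `#000000` → cut (S839, F948). Machine vertices: (89.192,105.767) → (138.812,105.767) → (138.812,55.828) → (89.192,55.828) → (89.192,105.767). Closed: final G1 returns to the first vertex.

**Shape 3** — `<polygon>` rectangle, stroke `#000000` → cut (S839, F948). Machine vertices: (42.011,54.728) → (111.783,54.728) → (111.783,29.044) → (42.011,29.044) → (42.011,54.728). Closed: final G1 returns to the first vertex.

**Shape 4** — `<path>` regular polygon, stroke `#000000` → cut (S839, F948). Machine vertices: (117.884,64.510) → (99.112,68.177) → (96.798,87.163) → (114.140,95.230) → (127.172,81.230) → (117.884,64.510). Closed: final G1 returns to the first vertex.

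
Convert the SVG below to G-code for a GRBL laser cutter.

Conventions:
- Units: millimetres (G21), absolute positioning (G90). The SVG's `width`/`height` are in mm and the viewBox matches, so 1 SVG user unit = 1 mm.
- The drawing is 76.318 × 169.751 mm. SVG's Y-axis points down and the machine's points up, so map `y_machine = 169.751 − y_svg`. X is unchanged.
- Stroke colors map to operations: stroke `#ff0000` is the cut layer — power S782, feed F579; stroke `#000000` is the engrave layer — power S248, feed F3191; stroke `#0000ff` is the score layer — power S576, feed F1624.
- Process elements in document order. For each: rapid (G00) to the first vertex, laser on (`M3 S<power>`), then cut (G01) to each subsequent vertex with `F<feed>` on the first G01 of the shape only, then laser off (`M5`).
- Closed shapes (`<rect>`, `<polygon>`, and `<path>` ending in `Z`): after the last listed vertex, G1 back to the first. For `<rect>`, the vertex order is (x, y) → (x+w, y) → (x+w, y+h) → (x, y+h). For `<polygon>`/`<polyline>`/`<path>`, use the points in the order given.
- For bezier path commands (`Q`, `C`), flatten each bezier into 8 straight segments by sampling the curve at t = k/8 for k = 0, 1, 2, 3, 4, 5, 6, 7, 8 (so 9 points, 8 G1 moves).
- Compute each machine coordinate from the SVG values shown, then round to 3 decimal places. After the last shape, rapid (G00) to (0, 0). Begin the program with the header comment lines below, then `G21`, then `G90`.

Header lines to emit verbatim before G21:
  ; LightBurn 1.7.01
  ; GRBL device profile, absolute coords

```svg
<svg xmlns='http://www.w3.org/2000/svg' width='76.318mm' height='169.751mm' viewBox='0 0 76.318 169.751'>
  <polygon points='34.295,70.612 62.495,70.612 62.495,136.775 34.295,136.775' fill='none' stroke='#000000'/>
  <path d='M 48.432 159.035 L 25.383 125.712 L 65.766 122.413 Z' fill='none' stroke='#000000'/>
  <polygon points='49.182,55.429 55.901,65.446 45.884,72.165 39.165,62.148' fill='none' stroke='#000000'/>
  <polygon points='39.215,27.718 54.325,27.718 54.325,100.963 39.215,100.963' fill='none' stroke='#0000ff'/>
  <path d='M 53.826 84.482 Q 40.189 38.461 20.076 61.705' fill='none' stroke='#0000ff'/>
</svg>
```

; LightBurn 1.7.01
; GRBL device profile, absolute coords
G21
G90
G00 X34.295 Y99.139
M3 S248
G01 X62.495 Y99.139 F3191
G01 X62.495 Y32.976
G01 X34.295 Y32.976
G01 X34.295 Y99.139
M5
G00 X48.432 Y10.716
M3 S248
G01 X25.383 Y44.039 F3191
G01 X65.766 Y47.338
G01 X48.432 Y10.716
M5
G00 X49.182 Y114.322
M3 S248
G01 X55.901 Y104.305 F3191
G01 X45.884 Y97.586
G01 X39.165 Y107.603
G01 X49.182 Y114.322
M5
G00 X39.215 Y142.033
M3 S576
G01 X54.325 Y142.033 F1624
G01 X54.325 Y68.788
G01 X39.215 Y68.788
G01 X39.215 Y142.033
M5
G00 X53.826 Y85.269
M3 S576
G01 X50.316 Y95.692 F1624
G01 X46.603 Y103.950
G01 X42.688 Y110.044
G01 X38.570 Y113.974
G01 X34.250 Y115.739
G01 X29.728 Y115.339
G01 X25.003 Y112.775
G01 X20.076 Y108.046
M5
G00 X0.000 Y0.000

Since the viewBox matches the mm dimensions, user units are millimetres directly. The only transform is the Y-flip y_m = 169.751 − y_svg.

Shape 1 is a rectangle drawn with `<polygon>`. Its stroke #000000 means engrave at S248, F3191. After flipping Y the toolpath is (34.295,99.139) → (62.495,99.139) → (62.495,32.976) → (34.295,32.976) → (34.295,99.139), returning to the start.

Shape 2 is a regular polygon drawn with `<path>`. Its stroke #000000 means engrave at S248, F3191. After flipping Y the toolpath is (48.432,10.716) → (25.383,44.039) → (65.766,47.338) → (48.432,10.716), returning to the start.

Shape 3 is a regular polygon drawn with `<polygon>`. Its stroke #000000 means engrave at S248, F3191. After flipping Y the toolpath is (49.182,114.322) → (55.901,104.305) → (45.884,97.586) → (39.165,107.603) → (49.182,114.322), returning to the start.

Shape 4 is a rectangle drawn with `<polygon>`. Its stroke #0000ff means score at S576, F1624. After flipping Y the toolpath is (39.215,142.033) → (54.325,142.033) → (54.325,68.788) → (39.215,68.788) → (39.215,142.033), returning to the start.

Shape 5 is a quadratic bezier drawn with `<path>`. Its stroke #0000ff means score at S576, F1624. After flipping Y the toolpath is (53.826,85.269) → (50.316,95.692) → (46.603,103.950) → (42.688,110.044) → (38.570,113.974) → (34.250,115.739) → (29.728,115.339) → (25.003,112.775) → (20.076,108.046).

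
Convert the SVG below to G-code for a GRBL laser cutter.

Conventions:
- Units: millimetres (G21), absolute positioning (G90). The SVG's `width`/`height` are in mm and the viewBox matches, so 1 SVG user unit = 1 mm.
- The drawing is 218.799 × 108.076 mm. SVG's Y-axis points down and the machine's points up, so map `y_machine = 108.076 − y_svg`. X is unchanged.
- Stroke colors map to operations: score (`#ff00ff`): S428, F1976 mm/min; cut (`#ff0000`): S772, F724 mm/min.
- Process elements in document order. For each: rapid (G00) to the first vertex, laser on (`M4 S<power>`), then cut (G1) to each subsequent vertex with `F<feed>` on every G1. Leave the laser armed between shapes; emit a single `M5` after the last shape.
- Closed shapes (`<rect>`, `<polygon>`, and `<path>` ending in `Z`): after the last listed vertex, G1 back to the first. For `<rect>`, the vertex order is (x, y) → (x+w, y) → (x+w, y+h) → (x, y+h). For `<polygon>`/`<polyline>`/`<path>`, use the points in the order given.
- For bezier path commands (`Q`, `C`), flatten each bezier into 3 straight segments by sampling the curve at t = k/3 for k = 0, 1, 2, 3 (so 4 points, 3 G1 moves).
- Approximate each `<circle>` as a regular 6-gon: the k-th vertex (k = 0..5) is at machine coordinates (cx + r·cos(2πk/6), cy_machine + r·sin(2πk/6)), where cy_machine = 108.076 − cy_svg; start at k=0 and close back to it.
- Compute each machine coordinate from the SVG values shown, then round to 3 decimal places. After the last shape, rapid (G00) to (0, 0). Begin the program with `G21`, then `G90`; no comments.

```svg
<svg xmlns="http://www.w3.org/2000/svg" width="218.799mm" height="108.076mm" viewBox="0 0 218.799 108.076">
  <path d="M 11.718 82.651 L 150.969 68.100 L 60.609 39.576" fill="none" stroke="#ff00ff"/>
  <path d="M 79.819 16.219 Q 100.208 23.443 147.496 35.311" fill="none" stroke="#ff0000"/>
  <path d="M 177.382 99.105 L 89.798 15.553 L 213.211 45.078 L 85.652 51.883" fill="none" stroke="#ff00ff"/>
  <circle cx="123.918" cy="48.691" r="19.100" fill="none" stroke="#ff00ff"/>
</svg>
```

G21
G90
G00 X11.718 Y25.425
M4 S428
G1 X150.969 Y39.976 F1976
G1 X60.609 Y68.500 F1976
G00 X79.819 Y91.857
M4 S772
G1 X96.400 Y86.525 F724
G1 X118.959 Y80.161 F724
G1 X147.496 Y72.765 F724
G00 X177.382 Y8.971
M4 S428
G1 X89.798 Y92.523 F1976
G1 X213.211 Y62.998 F1976
G1 X85.652 Y56.193 F1976
G00 X143.018 Y59.385
M4 S428
G1 X133.468 Y75.926 F1976
G1 X114.368 Y75.926 F1976
G1 X104.818 Y59.385 F1976
G1 X114.368 Y42.844 F1976
G1 X133.468 Y42.844 F1976
G1 X143.018 Y59.385 F1976
M5
G00 X0.000 Y0.000

Since the viewBox matches the mm dimensions, user units are millimetres directly. The only transform is the Y-flip y_m = 108.076 − y_svg.

Shape 1 is a open polyline drawn with `<path>`. Its stroke #ff00ff means score at S428, F1976. After flipping Y the toolpath is (11.718,25.425) → (150.969,39.976) → (60.609,68.500).

Shape 2 is a quadratic bezier drawn with `<path>`. Its stroke #ff0000 means cut at S772, F724. After flipping Y the toolpath is (79.819,91.857) → (96.400,86.525) → (118.959,80.161) → (147.496,72.765).

Shape 3 is a open polyline drawn with `<path>`. Its stroke #ff00ff means score at S428, F1976. After flipping Y the toolpath is (177.382,8.971) → (89.798,92.523) → (213.211,62.998) → (85.652,56.193).

Shape 4 is a circle drawn with `<circle>`. Its stroke #ff00ff means score at S428, F1976. After flipping Y the toolpath is (143.018,59.385) → (133.468,75.926) → (114.368,75.926) → (104.818,59.385) → (114.368,42.844) → (133.468,42.844) → (143.018,59.385), returning to the start.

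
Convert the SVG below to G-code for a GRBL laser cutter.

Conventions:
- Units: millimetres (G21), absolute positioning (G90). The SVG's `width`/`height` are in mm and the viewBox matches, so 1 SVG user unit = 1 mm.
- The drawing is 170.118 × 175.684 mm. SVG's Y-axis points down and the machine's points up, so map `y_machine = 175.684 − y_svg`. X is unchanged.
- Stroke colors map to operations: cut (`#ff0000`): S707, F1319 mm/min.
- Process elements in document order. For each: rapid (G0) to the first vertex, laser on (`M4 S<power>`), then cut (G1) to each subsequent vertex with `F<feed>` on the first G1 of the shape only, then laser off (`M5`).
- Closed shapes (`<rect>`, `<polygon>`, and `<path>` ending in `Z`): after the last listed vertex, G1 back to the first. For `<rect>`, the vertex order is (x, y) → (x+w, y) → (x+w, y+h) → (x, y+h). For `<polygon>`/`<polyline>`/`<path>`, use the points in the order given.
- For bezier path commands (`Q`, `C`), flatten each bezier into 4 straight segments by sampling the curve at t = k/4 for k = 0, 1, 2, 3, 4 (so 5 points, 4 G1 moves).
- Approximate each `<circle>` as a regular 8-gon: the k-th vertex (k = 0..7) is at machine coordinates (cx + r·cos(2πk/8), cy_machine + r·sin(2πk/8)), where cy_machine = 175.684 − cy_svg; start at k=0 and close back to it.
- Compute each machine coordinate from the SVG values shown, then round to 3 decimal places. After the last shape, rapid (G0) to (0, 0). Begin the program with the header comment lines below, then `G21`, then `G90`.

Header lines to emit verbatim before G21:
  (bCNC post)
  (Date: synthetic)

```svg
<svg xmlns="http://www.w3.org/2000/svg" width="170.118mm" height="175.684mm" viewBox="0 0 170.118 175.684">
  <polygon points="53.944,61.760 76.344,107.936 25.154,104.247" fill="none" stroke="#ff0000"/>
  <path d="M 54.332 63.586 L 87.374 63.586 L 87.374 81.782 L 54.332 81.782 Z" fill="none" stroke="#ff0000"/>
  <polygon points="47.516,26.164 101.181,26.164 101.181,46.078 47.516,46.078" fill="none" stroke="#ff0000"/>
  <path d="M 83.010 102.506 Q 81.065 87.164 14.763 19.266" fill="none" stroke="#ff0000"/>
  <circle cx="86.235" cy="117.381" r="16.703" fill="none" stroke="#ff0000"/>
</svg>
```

(bCNC post)
(Date: synthetic)
G21
G90
G0 X53.944 Y113.924
M4 S707
G1 X76.344 Y67.748 F1319
G1 X25.154 Y71.437
G1 X53.944 Y113.924
M5
G0 X54.332 Y112.098
M4 S707
G1 X87.374 Y112.098 F1319
G1 X87.374 Y93.902
G1 X54.332 Y93.902
G1 X54.332 Y112.098
M5
G0 X47.516 Y149.520
M4 S707
G1 X101.181 Y149.520 F1319
G1 X101.181 Y129.606
G1 X47.516 Y129.606
G1 X47.516 Y149.520
M5
G0 X83.010 Y73.178
M4 S707
G1 X78.015 Y84.134 F1319
G1 X64.976 Y101.659
G1 X43.892 Y125.754
G1 X14.763 Y156.418
M5
G0 X102.938 Y58.303
M4 S707
G1 X98.046 Y70.114 F1319
G1 X86.235 Y75.006
G1 X74.424 Y70.114
G1 X69.532 Y58.303
G1 X74.424 Y46.492
G1 X86.235 Y41.600
G1 X98.046 Y46.492
G1 X102.938 Y58.303
M5
G0 X0.000 Y0.000

viewBox `0 0 170.118 175.684` with mm width/height → 1 unit = 1 mm. Flip: y_m = 175.684 − y_svg.

**Shape 1** — `<polygon>` regular polygon, stroke `#ff0000` → cut (S707, F1319). Machine vertices: (53.944,113.924) → (76.344,67.748) → (25.154,71.437) → (53.944,113.924). Closed: final G1 returns to the first vertex.

**Shape 2** — `<path>` rectangle, stroke `#ff0000` → cut (S707, F1319). Machine vertices: (54.332,112.098) → (87.374,112.098) → (87.374,93.902) → (54.332,93.902) → (54.332,112.098). Closed: final G1 returns to the first vertex.

**Shape 3** — `<polygon>` rectangle, stroke `#ff0000` → cut (S707, F1319). Machine vertices: (47.516,149.520) → (101.181,149.520) → (101.181,129.606) → (47.516,129.606) → (47.516,149.520). Closed: final G1 returns to the first vertex.

**Shape 4** — `<path>` quadratic bezier, stroke `#ff0000` → cut (S707, F1319). Control points (SVG): P0=(83.010,102.506), P1=(81.065,87.164), P2=(14.763,19.266); sampled at t=k/4. Machine vertices: (83.010,73.178) → (78.015,84.134) → (64.976,101.659) → (43.892,125.754) → (14.763,156.418). Open path.

**Shape 5** — `<circle>` circle, stroke `#ff0000` → cut (S707, F1319). Machine vertices: (102.938,58.303) → (98.046,70.114) → (86.235,75.006) → (74.424,70.114) → (69.532,58.303) → (74.424,46.492) → (86.235,41.600) → (98.046,46.492) → (102.938,58.303). Closed: final G1 returns to the first vertex.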